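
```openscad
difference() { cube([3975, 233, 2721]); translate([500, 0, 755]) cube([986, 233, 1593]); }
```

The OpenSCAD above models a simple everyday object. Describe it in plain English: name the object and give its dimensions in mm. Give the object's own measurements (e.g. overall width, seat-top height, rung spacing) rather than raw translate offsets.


A wall 3975 mm long (x), 233 mm thick (y), 2721 mm tall, with a rectangular window opening cut through it. The opening is 986 mm wide and 1593 mm tall; its sill is at z = 755 mm and its near (−x) edge is 500 mm from the wall's −x end. The opening passes through the full wall thickness.


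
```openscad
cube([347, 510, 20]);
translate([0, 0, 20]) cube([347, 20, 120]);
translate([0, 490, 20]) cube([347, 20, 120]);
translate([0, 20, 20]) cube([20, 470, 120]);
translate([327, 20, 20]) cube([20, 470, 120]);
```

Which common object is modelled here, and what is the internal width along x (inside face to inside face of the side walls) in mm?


An open box. The internal width is 307 mm.

A 347×510 base slab with four walls standing on it — an open box. The base is 347 mm wide and the walls are 20 mm thick, so the internal width is 347 − 2 × 20 = 307 mm.


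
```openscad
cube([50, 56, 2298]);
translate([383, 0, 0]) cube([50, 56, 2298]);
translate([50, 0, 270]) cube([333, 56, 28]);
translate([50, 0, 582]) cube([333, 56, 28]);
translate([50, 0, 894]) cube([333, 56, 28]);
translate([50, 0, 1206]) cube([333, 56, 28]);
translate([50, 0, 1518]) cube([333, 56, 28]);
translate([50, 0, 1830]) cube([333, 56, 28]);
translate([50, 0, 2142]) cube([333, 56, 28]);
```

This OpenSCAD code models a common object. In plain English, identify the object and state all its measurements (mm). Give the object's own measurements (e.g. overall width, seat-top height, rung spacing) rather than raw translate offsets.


A straight ladder. Two 50×56 mm vertical rails, 2298 mm tall, stand 433 mm apart (outside-to-outside) with their front faces coplanar on the −y side. 7 rungs, each 56 mm deep and 28 mm tall, span between the inner faces of the rails, front faces flush with the rails. The lowest rung's underside is at z = 270 mm and rungs are spaced 312 mm apart (underside to underside).


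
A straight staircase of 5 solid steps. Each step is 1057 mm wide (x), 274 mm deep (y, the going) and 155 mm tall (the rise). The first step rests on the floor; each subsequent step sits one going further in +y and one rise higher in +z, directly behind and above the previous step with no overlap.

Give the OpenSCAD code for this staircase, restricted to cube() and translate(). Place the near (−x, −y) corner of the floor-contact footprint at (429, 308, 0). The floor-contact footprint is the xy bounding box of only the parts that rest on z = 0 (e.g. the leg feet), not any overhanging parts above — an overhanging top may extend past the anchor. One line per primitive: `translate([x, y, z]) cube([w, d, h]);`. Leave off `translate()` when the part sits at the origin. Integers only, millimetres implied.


translate([429, 308, 0]) cube([1057, 274, 155]);
translate([429, 582, 155]) cube([1057, 274, 155]);
translate([429, 856, 310]) cube([1057, 274, 155]);
translate([429, 1130, 465]) cube([1057, 274, 155]);
translate([429, 1404, 620]) cube([1057, 274, 155]);


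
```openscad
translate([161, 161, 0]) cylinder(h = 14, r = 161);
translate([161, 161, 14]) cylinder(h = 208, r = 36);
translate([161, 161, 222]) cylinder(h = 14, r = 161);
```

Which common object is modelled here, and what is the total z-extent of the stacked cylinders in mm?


A spool. The overall height is 236 mm.

Three coaxial cylinders, large–small–large — a spool. Two 14 mm flanges and a 208 mm core give 14 + 208 + 14 = 236 mm.


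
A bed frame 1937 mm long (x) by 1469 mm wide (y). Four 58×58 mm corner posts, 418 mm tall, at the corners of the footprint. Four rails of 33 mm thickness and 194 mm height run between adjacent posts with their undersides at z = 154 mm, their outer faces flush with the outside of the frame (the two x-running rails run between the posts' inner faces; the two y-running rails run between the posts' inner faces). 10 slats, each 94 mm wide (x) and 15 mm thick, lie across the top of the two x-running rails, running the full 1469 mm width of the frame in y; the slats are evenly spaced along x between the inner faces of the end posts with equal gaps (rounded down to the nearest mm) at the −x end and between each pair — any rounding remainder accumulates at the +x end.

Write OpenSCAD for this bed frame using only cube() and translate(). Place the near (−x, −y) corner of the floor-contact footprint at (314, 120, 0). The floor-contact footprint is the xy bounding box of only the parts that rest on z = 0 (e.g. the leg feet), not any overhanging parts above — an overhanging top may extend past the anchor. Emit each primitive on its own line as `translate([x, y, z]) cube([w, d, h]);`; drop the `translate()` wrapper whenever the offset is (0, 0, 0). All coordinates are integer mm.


translate([314, 120, 0]) cube([58, 58, 418]);
translate([314, 1531, 0]) cube([58, 58, 418]);
translate([2193, 120, 0]) cube([58, 58, 418]);
translate([2193, 1531, 0]) cube([58, 58, 418]);
translate([372, 120, 154]) cube([1821, 33, 194]);
translate([372, 1556, 154]) cube([1821, 33, 194]);
translate([314, 178, 154]) cube([33, 1353, 194]);
translate([2218, 178, 154]) cube([33, 1353, 194]);
translate([452, 120, 348]) cube([94, 1469, 15]);
translate([626, 120, 348]) cube([94, 1469, 15]);
translate([800, 120, 348]) cube([94, 1469, 15]);
translate([974, 120, 348]) cube([94, 1469, 15]);
translate([1148, 120, 348]) cube([94, 1469, 15]);
translate([1322, 120, 348]) cube([94, 1469, 15]);
translate([1496, 120, 348]) cube([94, 1469, 15]);
translate([1670, 120, 348]) cube([94, 1469, 15]);
translate([1844, 120, 348]) cube([94, 1469, 15]);
translate([2018, 120, 348]) cube([94, 1469, 15]);


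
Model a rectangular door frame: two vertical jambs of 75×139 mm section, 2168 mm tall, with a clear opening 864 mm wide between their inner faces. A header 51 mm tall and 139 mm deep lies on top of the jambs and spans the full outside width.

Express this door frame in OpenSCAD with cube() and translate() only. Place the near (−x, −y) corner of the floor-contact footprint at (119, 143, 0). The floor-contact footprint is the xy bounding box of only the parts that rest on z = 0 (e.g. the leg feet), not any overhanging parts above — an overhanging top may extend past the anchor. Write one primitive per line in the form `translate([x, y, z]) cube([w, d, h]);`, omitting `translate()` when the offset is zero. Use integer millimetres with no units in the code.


translate([119, 143, 0]) cube([75, 139, 2168]);
translate([1058, 143, 0]) cube([75, 139, 2168]);
translate([119, 143, 2168]) cube([1014, 139, 51]);


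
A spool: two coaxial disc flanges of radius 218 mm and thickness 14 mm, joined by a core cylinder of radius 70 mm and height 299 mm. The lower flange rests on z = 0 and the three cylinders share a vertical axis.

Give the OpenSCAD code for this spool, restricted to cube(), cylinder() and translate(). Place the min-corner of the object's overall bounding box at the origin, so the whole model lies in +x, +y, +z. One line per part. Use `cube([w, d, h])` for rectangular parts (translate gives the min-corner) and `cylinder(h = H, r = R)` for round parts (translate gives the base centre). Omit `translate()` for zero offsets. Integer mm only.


translate([218, 218, 0]) cylinder(h = 14, r = 218);
translate([218, 218, 14]) cylinder(h = 299, r = 70);
translate([218, 218, 313]) cylinder(h = 14, r = 218);


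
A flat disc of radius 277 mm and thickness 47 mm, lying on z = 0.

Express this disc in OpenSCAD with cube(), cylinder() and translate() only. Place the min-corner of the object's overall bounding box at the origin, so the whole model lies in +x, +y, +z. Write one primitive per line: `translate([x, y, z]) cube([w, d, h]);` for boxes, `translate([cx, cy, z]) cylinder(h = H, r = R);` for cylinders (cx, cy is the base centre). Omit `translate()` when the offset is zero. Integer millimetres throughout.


translate([277, 277, 0]) cylinder(h = 47, r = 277);


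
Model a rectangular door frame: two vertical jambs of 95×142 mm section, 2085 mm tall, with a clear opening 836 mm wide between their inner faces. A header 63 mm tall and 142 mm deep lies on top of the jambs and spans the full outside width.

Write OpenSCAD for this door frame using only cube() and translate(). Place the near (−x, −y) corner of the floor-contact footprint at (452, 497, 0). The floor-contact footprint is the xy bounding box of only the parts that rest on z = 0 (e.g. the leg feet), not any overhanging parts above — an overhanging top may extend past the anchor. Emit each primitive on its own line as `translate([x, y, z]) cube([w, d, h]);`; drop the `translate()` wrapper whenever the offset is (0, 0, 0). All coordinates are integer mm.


translate([452, 497, 0]) cube([95, 142, 2085]);
translate([1383, 497, 0]) cube([95, 142, 2085]);
translate([452, 497, 2085]) cube([1026, 142, 63]);


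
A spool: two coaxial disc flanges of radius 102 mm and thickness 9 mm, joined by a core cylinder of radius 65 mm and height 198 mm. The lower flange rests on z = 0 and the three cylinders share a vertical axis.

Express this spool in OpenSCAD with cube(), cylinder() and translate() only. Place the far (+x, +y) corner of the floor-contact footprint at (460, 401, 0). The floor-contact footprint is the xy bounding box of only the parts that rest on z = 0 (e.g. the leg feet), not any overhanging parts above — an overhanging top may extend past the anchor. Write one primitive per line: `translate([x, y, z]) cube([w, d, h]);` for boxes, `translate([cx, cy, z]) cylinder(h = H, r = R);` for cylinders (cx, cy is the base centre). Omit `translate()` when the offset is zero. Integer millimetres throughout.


translate([358, 299, 0]) cylinder(h = 9, r = 102);
translate([358, 299, 9]) cylinder(h = 198, r = 65);
translate([358, 299, 207]) cylinder(h = 9, r = 102);


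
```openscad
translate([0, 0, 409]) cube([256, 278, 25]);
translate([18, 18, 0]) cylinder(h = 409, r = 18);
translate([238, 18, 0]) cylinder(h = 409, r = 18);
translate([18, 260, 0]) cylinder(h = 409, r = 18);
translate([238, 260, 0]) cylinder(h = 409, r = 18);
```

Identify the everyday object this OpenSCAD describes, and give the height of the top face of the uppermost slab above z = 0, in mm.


A stool. The seat height is 434 mm.

A 256×278×25 slab at z = 409 on four corner cylinders — a stool. The seat top is 409 + 25 = 434 mm.


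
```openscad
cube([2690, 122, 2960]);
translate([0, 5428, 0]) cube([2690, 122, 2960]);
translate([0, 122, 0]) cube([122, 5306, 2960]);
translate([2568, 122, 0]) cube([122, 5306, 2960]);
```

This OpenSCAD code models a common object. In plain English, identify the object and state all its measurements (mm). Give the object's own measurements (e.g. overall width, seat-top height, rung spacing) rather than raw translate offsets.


The wall frame of a small rectangular building: four walls, each 2960 mm tall and 122 mm thick, enclosing a footprint 2690 mm (x) by 5550 mm (y) outside-to-outside, with no floor or roof. The front and back walls (the −y and +y sides) span the full width; the two side walls fit between them.


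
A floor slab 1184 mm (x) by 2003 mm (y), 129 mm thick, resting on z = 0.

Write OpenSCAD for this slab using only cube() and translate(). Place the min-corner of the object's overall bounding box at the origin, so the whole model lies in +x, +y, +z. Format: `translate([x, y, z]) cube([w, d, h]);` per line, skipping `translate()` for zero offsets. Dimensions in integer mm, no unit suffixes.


cube([1184, 2003, 129]);


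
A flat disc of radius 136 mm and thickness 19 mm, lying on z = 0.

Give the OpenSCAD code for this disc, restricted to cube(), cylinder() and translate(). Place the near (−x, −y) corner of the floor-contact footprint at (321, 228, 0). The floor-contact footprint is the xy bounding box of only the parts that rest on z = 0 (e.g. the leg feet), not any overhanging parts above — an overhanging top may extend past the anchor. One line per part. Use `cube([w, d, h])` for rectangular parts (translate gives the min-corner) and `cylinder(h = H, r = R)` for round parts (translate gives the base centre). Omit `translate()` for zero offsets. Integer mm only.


translate([457, 364, 0]) cylinder(h = 19, r = 136);


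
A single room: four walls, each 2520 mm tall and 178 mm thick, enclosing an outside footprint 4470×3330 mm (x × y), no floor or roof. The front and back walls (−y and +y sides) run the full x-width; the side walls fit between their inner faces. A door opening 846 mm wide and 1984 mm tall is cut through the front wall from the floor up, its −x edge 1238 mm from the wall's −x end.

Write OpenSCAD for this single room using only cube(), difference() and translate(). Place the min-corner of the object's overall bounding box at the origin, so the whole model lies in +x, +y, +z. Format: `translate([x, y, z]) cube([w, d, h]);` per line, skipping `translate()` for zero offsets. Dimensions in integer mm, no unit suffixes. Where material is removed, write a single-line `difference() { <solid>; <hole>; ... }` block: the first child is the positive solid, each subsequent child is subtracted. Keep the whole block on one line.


difference() { cube([4470, 178, 2520]); translate([1238, 0, 0]) cube([846, 178, 1984]); }
translate([0, 3152, 0]) cube([4470, 178, 2520]);
translate([0, 178, 0]) cube([178, 2974, 2520]);
translate([4292, 178, 0]) cube([178, 2974, 2520]);


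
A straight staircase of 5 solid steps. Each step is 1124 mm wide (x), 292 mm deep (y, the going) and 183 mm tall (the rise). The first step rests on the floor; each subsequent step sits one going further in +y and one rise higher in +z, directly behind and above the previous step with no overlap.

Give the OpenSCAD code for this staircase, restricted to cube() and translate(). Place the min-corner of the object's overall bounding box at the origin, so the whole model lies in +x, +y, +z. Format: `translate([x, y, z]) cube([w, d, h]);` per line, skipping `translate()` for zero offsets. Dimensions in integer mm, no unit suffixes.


cube([1124, 292, 183]);
translate([0, 292, 183]) cube([1124, 292, 183]);
translate([0, 584, 366]) cube([1124, 292, 183]);
translate([0, 876, 549]) cube([1124, 292, 183]);
translate([0, 1168, 732]) cube([1124, 292, 183]);


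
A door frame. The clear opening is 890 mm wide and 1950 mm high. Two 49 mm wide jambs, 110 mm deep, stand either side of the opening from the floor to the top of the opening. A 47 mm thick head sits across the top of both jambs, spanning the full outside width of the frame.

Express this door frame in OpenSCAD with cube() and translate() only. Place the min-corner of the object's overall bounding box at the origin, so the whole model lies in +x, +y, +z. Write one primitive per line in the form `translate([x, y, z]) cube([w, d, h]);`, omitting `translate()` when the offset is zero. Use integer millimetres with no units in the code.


cube([49, 110, 1950]);
translate([939, 0, 0]) cube([49, 110, 1950]);
translate([0, 0, 1950]) cube([988, 110, 47]);


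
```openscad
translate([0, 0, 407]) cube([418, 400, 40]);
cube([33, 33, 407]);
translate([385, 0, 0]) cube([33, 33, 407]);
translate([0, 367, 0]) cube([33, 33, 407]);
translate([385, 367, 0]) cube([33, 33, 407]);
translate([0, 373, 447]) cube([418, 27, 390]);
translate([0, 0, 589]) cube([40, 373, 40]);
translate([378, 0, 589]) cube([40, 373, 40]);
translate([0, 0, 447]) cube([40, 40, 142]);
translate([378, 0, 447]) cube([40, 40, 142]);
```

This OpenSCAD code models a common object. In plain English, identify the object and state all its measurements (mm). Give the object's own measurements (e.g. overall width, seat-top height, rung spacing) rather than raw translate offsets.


A chair. The seat is a 418×400×40 mm slab with its top at z = 447 mm, on four 33×33 mm corner legs (flush with the seat edges, standing on z = 0). A flat backrest 27 mm thick, 390 mm tall, spans the full seat width and rises from the seat top along its +y edge, rear face flush with the rear of the seat. Two armrests of 40×40 mm section run along each side from the seat's front edge to the front of the backrest, top faces 182 mm above the seat top and outer faces flush with the seat's x-edges; a 40×40 mm post under the front of each armrest stands on the seat at the front corner.


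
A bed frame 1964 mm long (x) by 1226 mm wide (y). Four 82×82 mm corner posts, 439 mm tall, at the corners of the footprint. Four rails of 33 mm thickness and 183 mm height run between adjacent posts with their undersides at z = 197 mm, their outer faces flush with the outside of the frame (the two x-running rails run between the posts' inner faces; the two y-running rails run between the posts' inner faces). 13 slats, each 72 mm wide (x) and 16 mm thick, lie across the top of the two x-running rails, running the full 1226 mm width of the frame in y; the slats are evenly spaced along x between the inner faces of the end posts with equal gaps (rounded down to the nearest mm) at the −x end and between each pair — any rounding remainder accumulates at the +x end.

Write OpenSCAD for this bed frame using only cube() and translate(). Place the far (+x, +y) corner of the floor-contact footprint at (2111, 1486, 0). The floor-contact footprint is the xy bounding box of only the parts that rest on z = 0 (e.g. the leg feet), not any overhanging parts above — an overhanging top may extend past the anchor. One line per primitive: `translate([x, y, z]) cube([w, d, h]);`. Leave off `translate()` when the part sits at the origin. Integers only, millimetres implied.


translate([147, 260, 0]) cube([82, 82, 439]);
translate([147, 1404, 0]) cube([82, 82, 439]);
translate([2029, 260, 0]) cube([82, 82, 439]);
translate([2029, 1404, 0]) cube([82, 82, 439]);
translate([229, 260, 197]) cube([1800, 33, 183]);
translate([229, 1453, 197]) cube([1800, 33, 183]);
translate([147, 342, 197]) cube([33, 1062, 183]);
translate([2078, 342, 197]) cube([33, 1062, 183]);
translate([290, 260, 380]) cube([72, 1226, 16]);
translate([423, 260, 380]) cube([72, 1226, 16]);
translate([556, 260, 380]) cube([72, 1226, 16]);
translate([689, 260, 380]) cube([72, 1226, 16]);
translate([822, 260, 380]) cube([72, 1226, 16]);
translate([955, 260, 380]) cube([72, 1226, 16]);
translate([1088, 260, 380]) cube([72, 1226, 16]);
translate([1221, 260, 380]) cube([72, 1226, 16]);
translate([1354, 260, 380]) cube([72, 1226, 16]);
translate([1487, 260, 380]) cube([72, 1226, 16]);
translate([1620, 260, 380]) cube([72, 1226, 16]);
translate([1753, 260, 380]) cube([72, 1226, 16]);
translate([1886, 260, 380]) cube([72, 1226, 16]);


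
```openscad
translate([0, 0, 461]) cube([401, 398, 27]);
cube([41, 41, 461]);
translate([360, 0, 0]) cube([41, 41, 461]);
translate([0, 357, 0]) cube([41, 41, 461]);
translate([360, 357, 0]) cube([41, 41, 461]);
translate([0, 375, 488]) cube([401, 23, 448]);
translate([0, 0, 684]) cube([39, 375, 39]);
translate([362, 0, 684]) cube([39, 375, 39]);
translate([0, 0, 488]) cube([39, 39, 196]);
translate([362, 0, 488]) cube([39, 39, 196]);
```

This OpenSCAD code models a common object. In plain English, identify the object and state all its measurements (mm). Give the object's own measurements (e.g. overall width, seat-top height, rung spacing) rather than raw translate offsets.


A chair. The seat is a 401×398×27 mm slab with its top at z = 488 mm, on four 41×41 mm corner legs (flush with the seat edges, standing on z = 0). A flat backrest 23 mm thick, 448 mm tall, spans the full seat width and rises from the seat top along its +y edge, rear face flush with the rear of the seat. Two armrests of 39×39 mm section run along each side from the seat's front edge to the front of the backrest, top faces 235 mm above the seat top and outer faces flush with the seat's x-edges; a 39×39 mm post under the front of each armrest stands on the seat at the front corner.


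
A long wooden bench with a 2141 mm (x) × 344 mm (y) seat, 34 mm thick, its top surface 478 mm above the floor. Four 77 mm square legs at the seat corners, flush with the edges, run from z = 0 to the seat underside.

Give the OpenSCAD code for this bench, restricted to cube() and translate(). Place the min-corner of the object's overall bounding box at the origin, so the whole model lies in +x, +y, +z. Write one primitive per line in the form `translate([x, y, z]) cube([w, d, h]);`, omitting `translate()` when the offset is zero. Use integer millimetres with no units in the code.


translate([0, 0, 444]) cube([2141, 344, 34]);
cube([77, 77, 444]);
translate([0, 267, 0]) cube([77, 77, 444]);
translate([2064, 0, 0]) cube([77, 77, 444]);
translate([2064, 267, 0]) cube([77, 77, 444]);


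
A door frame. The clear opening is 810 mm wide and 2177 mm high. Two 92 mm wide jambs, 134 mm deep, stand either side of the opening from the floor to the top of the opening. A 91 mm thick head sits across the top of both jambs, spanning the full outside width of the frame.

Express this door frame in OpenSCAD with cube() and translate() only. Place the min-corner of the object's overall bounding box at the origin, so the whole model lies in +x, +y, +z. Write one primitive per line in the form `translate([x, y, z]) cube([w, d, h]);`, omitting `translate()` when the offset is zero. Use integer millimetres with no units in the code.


cube([92, 134, 2177]);
translate([902, 0, 0]) cube([92, 134, 2177]);
translate([0, 0, 2177]) cube([994, 134, 91]);


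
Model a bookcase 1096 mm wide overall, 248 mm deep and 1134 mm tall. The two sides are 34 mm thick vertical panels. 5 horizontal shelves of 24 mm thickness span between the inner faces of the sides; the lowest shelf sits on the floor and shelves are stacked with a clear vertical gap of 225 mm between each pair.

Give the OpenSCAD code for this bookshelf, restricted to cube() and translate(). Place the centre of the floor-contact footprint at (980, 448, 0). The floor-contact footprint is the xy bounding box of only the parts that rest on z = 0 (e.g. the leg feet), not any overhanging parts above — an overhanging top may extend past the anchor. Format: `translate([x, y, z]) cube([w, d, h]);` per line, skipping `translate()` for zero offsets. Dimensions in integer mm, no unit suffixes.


translate([432, 324, 0]) cube([34, 248, 1134]);
translate([1494, 324, 0]) cube([34, 248, 1134]);
translate([466, 324, 0]) cube([1028, 248, 24]);
translate([466, 324, 249]) cube([1028, 248, 24]);
translate([466, 324, 498]) cube([1028, 248, 24]);
translate([466, 324, 747]) cube([1028, 248, 24]);
translate([466, 324, 996]) cube([1028, 248, 24]);


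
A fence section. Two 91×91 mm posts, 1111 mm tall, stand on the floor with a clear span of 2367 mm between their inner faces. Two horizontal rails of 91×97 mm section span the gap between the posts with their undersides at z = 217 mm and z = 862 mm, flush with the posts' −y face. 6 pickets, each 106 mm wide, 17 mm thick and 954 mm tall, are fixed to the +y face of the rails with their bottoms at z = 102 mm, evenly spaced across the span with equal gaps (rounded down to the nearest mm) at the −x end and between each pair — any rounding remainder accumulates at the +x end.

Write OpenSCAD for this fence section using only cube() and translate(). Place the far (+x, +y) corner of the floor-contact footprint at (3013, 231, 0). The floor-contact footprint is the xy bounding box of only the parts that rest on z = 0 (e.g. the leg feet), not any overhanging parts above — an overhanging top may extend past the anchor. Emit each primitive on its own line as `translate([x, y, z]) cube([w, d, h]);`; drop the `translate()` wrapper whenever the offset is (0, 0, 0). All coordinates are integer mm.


translate([464, 140, 0]) cube([91, 91, 1111]);
translate([2922, 140, 0]) cube([91, 91, 1111]);
translate([555, 140, 217]) cube([2367, 91, 97]);
translate([555, 140, 862]) cube([2367, 91, 97]);
translate([802, 231, 102]) cube([106, 17, 954]);
translate([1155, 231, 102]) cube([106, 17, 954]);
translate([1508, 231, 102]) cube([106, 17, 954]);
translate([1861, 231, 102]) cube([106, 17, 954]);
translate([2214, 231, 102]) cube([106, 17, 954]);
translate([2567, 231, 102]) cube([106, 17, 954]);


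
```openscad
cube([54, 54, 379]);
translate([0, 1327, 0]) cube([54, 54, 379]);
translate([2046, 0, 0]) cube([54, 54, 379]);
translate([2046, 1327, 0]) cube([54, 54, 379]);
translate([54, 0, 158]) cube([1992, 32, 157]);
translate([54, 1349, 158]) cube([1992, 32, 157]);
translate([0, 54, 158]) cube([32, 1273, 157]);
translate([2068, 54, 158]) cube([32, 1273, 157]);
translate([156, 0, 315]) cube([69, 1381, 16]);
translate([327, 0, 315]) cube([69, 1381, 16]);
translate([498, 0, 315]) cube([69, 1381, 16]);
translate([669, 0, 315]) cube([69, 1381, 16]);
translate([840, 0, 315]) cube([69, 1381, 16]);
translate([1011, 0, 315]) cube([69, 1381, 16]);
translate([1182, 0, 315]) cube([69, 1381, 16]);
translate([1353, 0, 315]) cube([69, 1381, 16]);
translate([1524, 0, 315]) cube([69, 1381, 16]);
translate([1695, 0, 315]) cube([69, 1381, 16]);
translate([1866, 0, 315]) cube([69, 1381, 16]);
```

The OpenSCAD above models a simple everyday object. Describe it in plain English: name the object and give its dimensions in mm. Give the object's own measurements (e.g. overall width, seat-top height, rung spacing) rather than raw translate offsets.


A bed frame 2100 mm long (x) by 1381 mm wide (y). Four 54×54 mm corner posts, 379 mm tall, at the corners of the footprint. Four rails of 32 mm thickness and 157 mm height run between adjacent posts with their undersides at z = 158 mm, their outer faces flush with the outside of the frame (the two x-running rails run between the posts' inner faces; the two y-running rails run between the posts' inner faces). 11 slats, each 69 mm wide (x) and 16 mm thick, lie across the top of the two x-running rails, running the full 1381 mm width of the frame in y; along x they sit between the end posts with a 102 mm gap after the −x posts and between neighbouring slats, leaving 111 mm before the +x posts.


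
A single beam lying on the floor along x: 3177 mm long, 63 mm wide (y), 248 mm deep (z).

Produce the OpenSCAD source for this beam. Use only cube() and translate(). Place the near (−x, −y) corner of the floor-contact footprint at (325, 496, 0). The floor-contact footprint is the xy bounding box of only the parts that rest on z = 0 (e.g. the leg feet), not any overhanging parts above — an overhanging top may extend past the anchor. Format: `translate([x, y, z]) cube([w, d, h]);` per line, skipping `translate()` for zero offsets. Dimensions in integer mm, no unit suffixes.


translate([325, 496, 0]) cube([3177, 63, 248]);


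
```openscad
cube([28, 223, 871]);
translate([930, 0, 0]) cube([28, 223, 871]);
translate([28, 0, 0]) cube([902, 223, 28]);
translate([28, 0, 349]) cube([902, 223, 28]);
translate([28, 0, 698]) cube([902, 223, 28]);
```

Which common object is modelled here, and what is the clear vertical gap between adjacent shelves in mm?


A bookshelf. The clear shelf gap is 321 mm.

Two tall side panels with 3 horizontal boards between them — a bookshelf. The first two shelf undersides are at z = 0 and z = 349; with shelf thickness 28, the clear gap is 349 − 0 − 28 = 321 mm.


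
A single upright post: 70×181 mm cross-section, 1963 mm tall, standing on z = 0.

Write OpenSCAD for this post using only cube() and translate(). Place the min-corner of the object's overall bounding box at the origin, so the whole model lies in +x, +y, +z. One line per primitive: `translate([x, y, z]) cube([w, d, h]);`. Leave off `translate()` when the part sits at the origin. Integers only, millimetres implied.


cube([70, 181, 1963]);


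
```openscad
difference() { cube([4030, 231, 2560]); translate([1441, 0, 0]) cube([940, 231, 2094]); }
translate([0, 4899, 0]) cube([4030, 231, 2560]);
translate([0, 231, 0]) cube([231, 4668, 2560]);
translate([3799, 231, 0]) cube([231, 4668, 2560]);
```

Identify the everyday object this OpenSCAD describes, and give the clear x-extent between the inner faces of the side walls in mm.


A single room. The interior width is 3568 mm.

Four walls enclosing a rectangle with a door in the front wall — a room. Outside width 4030 minus two 231 mm walls gives 3568 mm.


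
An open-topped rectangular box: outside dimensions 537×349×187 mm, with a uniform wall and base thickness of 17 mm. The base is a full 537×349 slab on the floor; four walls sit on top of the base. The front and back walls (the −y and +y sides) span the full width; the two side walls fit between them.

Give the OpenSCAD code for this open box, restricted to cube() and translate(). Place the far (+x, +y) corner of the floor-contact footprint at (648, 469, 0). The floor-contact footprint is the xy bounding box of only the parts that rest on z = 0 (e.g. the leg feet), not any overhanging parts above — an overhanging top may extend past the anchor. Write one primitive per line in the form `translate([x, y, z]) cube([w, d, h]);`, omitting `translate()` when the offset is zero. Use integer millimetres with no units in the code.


translate([111, 120, 0]) cube([537, 349, 17]);
translate([111, 120, 17]) cube([537, 17, 170]);
translate([111, 452, 17]) cube([537, 17, 170]);
translate([111, 137, 17]) cube([17, 315, 170]);
translate([631, 137, 17]) cube([17, 315, 170]);


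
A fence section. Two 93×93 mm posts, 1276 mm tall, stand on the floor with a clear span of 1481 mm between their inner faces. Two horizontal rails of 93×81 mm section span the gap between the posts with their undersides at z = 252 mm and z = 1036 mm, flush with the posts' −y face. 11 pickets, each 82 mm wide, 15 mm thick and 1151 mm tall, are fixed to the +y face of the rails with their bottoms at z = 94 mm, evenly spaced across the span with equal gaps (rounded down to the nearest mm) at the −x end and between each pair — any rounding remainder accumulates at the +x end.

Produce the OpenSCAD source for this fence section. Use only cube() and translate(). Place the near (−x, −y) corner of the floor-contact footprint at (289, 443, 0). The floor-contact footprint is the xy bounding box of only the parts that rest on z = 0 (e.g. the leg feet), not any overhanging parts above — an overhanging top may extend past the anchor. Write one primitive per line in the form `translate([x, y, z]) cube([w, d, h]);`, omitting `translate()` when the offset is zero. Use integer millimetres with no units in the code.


translate([289, 443, 0]) cube([93, 93, 1276]);
translate([1863, 443, 0]) cube([93, 93, 1276]);
translate([382, 443, 252]) cube([1481, 93, 81]);
translate([382, 443, 1036]) cube([1481, 93, 81]);
translate([430, 536, 94]) cube([82, 15, 1151]);
translate([560, 536, 94]) cube([82, 15, 1151]);
translate([690, 536, 94]) cube([82, 15, 1151]);
translate([820, 536, 94]) cube([82, 15, 1151]);
translate([950, 536, 94]) cube([82, 15, 1151]);
translate([1080, 536, 94]) cube([82, 15, 1151]);
translate([1210, 536, 94]) cube([82, 15, 1151]);
translate([1340, 536, 94]) cube([82, 15, 1151]);
translate([1470, 536, 94]) cube([82, 15, 1151]);
translate([1600, 536, 94]) cube([82, 15, 1151]);
translate([1730, 536, 94]) cube([82, 15, 1151]);


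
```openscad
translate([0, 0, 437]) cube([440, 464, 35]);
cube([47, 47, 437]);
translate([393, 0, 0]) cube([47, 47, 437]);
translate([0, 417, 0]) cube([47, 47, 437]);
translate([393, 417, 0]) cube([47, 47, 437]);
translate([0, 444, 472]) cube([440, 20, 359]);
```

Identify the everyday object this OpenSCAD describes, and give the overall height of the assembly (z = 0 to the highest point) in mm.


A chair. The overall height is 831 mm.

A slab on four corner posts with a tall panel at the back — a chair. The seat slab sits at z = 437 with thickness 35, and the 359 mm backrest starts at the seat top, so the overall height is 437 + 35 + 359 = 831 mm.


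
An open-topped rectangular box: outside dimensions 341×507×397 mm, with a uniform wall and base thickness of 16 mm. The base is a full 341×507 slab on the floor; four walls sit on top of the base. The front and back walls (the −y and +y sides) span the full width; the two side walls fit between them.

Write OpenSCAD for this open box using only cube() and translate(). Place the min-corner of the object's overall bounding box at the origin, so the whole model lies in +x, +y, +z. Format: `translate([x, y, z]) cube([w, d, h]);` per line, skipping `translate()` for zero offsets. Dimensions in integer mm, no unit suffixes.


cube([341, 507, 16]);
translate([0, 0, 16]) cube([341, 16, 381]);
translate([0, 491, 16]) cube([341, 16, 381]);
translate([0, 16, 16]) cube([16, 475, 381]);
translate([325, 16, 16]) cube([16, 475, 381]);


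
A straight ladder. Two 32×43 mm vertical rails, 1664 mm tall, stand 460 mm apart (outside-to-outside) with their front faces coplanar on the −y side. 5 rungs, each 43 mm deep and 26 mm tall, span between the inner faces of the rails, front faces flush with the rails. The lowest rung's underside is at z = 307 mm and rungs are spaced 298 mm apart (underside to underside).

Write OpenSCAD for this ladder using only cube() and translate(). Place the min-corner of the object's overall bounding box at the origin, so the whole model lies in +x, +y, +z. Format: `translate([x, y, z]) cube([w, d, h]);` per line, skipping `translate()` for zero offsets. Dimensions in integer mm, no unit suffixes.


// rung span = 460 - 2*32 = 396
// rung[k] z = 307 + k*298
cube([32, 43, 1664]);
translate([428, 0, 0]) cube([32, 43, 1664]);
translate([32, 0, 307]) cube([396, 43, 26]);
translate([32, 0, 605]) cube([396, 43, 26]);
translate([32, 0, 903]) cube([396, 43, 26]);
translate([32, 0, 1201]) cube([396, 43, 26]);
translate([32, 0, 1499]) cube([396, 43, 26]);


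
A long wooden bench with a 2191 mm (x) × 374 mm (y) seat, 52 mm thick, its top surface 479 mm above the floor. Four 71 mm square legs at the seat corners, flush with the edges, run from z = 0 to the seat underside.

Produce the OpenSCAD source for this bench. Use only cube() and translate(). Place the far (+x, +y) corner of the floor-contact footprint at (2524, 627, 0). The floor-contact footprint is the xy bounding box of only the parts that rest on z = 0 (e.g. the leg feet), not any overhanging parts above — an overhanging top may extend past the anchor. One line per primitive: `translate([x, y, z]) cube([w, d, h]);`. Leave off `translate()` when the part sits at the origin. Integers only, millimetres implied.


translate([333, 253, 427]) cube([2191, 374, 52]);
translate([333, 253, 0]) cube([71, 71, 427]);
translate([333, 556, 0]) cube([71, 71, 427]);
translate([2453, 253, 0]) cube([71, 71, 427]);
translate([2453, 556, 0]) cube([71, 71, 427]);


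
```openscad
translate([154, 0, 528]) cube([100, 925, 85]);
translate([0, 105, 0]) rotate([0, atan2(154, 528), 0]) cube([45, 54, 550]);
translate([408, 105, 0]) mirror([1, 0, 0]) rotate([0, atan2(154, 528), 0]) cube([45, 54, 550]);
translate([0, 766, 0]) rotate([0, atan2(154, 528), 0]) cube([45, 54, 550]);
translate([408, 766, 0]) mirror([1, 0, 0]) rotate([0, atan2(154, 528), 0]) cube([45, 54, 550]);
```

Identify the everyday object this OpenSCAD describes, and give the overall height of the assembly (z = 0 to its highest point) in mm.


A sawhorse. The overall height is 613 mm.

A beam across two mirrored pairs of raked legs — a sawhorse. The beam's underside is at z = 528 (matching the legs' vertical rise in atan2(154, 528)) and the beam is 85 mm tall, so its top is at 528 + 85 = 613 mm. The raked legs top out at the beam's underside, so that is the highest point.


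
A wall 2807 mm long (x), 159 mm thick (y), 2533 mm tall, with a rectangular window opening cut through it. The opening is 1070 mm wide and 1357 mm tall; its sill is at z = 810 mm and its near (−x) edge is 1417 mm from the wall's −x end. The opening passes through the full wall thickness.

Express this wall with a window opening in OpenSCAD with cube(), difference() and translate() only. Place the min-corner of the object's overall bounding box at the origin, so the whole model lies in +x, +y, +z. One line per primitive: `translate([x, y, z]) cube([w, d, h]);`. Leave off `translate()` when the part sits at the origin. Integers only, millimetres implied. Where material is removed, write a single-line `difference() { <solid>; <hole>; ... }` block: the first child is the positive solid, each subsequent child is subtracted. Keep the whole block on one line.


difference() { cube([2807, 159, 2533]); translate([1417, 0, 810]) cube([1070, 159, 1357]); }


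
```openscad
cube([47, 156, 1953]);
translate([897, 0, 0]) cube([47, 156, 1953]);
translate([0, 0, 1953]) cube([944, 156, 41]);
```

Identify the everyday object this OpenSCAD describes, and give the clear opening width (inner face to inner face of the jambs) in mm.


A door frame. The clear opening width is 850 mm.

Two 1953 mm tall posts with a header on top — a door frame. The left jamb is 47 mm wide at x = 0; the right jamb starts at x = 897. The clear opening is 897 − 47 = 850 mm.


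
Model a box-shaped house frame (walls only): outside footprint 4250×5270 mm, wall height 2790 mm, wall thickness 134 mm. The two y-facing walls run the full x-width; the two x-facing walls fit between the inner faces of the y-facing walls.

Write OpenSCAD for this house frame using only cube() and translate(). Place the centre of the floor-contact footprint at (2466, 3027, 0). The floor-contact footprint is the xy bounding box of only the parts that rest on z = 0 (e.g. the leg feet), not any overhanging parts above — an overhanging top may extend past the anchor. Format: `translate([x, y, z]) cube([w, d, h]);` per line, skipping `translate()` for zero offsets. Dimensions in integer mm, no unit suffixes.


translate([341, 392, 0]) cube([4250, 134, 2790]);
translate([341, 5528, 0]) cube([4250, 134, 2790]);
translate([341, 526, 0]) cube([134, 5002, 2790]);
translate([4457, 526, 0]) cube([134, 5002, 2790]);


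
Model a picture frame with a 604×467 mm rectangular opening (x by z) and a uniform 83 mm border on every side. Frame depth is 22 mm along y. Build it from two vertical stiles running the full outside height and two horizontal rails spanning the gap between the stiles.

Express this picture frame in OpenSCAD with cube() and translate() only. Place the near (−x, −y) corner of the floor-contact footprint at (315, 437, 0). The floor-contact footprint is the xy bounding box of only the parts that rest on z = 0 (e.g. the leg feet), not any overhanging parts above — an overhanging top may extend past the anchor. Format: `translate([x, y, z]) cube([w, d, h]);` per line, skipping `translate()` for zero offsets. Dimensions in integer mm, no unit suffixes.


translate([315, 437, 0]) cube([83, 22, 633]);
translate([1002, 437, 0]) cube([83, 22, 633]);
translate([398, 437, 0]) cube([604, 22, 83]);
translate([398, 437, 550]) cube([604, 22, 83]);


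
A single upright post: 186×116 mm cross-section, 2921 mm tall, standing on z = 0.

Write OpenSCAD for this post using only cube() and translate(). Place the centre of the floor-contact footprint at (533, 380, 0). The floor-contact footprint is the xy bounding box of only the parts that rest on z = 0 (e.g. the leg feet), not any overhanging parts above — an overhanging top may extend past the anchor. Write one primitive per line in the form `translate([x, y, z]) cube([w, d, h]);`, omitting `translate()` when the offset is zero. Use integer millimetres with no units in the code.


translate([440, 322, 0]) cube([186, 116, 2921]);


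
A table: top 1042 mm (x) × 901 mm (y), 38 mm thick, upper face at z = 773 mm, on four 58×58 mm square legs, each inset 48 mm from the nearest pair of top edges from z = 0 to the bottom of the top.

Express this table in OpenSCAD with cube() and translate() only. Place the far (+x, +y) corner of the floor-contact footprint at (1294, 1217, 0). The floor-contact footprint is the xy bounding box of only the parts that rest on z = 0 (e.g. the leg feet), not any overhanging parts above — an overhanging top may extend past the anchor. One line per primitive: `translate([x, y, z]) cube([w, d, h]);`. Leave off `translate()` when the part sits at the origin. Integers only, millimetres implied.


// leg_h = 773 - 38 = 735
translate([300, 364, 735]) cube([1042, 901, 38]);
translate([348, 412, 0]) cube([58, 58, 735]);
translate([1236, 412, 0]) cube([58, 58, 735]);
translate([348, 1159, 0]) cube([58, 58, 735]);
translate([1236, 1159, 0]) cube([58, 58, 735]);
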